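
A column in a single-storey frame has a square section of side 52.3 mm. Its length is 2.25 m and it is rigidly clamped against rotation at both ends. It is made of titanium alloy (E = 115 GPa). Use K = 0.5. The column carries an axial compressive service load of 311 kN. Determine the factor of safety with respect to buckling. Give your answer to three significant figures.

I = a⁴/12 = 52.3⁴/12 = 6.235×10^5 mm⁴
I = 6.235×10^5 mm⁴ = 6.235×10^-7 m⁴
Effective length L_e = K·L = 0.5 × 2.25 = 1.125 m
P_cr = π²EI / L_e² = π² × 115×10⁹ × 6.235×10^-7 / 1.125² = 5.591×10^5 N
Factor of safety n = P_cr / P = 559.14 / 311 = 1.80

n ≈ 1.80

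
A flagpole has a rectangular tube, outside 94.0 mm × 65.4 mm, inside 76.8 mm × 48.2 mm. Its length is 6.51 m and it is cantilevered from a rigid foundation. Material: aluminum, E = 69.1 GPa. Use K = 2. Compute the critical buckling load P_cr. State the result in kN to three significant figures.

P_cr ≈ 5.93 kN

Weak-axis I_min = (h_o·b_o³ − h_i·b_i³)/12 with b_o = 65.4, b_i = 48.20 mm (shorter outer/inner sides).
I_min = (94.0×65.4³ − 76.80×48.20³)/12 = 1.475×10^6 mm⁴
I = 1.475×10^6 mm⁴ = 1.475×10^-6 m⁴
Effective length L_e = K·L = 2 × 6.51 = 13.02 m
P_cr = π²EI / L_e² = π² × 69.1×10⁹ × 1.475×10^-6 / 13.02² = 5.932×10^3 N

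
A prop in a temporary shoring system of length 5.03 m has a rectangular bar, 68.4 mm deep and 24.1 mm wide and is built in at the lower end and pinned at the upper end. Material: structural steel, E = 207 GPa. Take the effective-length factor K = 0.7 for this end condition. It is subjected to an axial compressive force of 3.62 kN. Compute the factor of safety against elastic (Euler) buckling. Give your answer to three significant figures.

n ≈ 3.63

Buckling occurs about the weak axis: I_min = h·b³/12 with b = 24.1 mm (the shorter side).
I_min = 68.4×24.1³/12 = 7.979×10^4 mm⁴
I = 7.979×10^4 mm⁴ = 7.979×10^-8 m⁴
Effective length L_e = K·L = 0.7 × 5.03 = 3.521 m
P_cr = π²EI / L_e² = π² × 207×10⁹ × 7.979×10^-8 / 3.521² = 1.315×10^4 N
Factor of safety n = P_cr / P = 13.148 / 3.62 = 3.63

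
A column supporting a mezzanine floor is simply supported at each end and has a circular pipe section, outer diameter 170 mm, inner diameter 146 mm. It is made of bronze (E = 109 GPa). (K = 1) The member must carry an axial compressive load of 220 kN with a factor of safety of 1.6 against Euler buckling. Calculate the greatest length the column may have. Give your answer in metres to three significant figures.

L_max ≈ 7.56 m

d_o = 170 mm, d_i = 146 mm
I = π(d_o⁴ − d_i⁴)/64 = π(170⁴ − 146.0⁴)/64 = 1.869×10^7 mm⁴
I = 1.869×10^-5 m⁴
Required critical load P_cr = n·P = 1.6 × 220 = 352.0 kN = 3.520×10^5 N
From P_cr = π²EI/(K·L)²:  L = (1/K)·√(π²EI/P_cr) = (1/1)·√(π²×1.09×10^11×1.869×10^-5/3.520×10^5)
L = 7.56 m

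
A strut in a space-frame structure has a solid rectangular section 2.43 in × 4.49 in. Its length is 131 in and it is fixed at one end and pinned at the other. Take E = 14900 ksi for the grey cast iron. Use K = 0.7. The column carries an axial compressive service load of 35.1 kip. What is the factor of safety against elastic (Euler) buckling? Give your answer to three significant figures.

Buckling occurs about the weak axis: I_min = h·b³/12 with b = 2.43 in (the shorter side).
I_min = 4.49×2.43³/12 = 5.369 in⁴
Effective length L_e = K·L = 0.7 × 131 = 91.70 in
P_cr = π²EI / L_e² = π² × 14900×10³ × 5.369 / 91.70² = 9.389×10^4 lb
Factor of safety n = P_cr / P = 93.893 / 35.1 = 2.68

n ≈ 2.68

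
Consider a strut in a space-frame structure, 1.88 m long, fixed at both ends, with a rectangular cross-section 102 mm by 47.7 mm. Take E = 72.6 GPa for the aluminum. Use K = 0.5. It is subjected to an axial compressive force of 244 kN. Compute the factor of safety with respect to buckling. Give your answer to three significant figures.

n ≈ 3.07

Buckling occurs about the weak axis: I_min = h·b³/12 with b = 47.7 mm (the shorter side).
I_min = 102×47.7³/12 = 9.225×10^5 mm⁴
I = 9.225×10^5 mm⁴ = 9.225×10^-7 m⁴
Effective length L_e = K·L = 0.5 × 1.88 = 0.9400 m
P_cr = π²EI / L_e² = π² × 72.6×10⁹ × 9.225×10^-7 / 0.9400² = 7.481×10^5 N
Factor of safety n = P_cr / P = 748.09 / 244 = 3.07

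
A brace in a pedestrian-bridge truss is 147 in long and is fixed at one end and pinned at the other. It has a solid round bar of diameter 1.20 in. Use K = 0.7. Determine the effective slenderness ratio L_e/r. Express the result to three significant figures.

λ ≈ 343

For a solid circle r = d/4 = 1.20/4 = 0.3000 in
L_e = K·L = 0.7 × 147 = 102.9 in
λ = L_e / r_min = 102.90 / 0.3000 = 343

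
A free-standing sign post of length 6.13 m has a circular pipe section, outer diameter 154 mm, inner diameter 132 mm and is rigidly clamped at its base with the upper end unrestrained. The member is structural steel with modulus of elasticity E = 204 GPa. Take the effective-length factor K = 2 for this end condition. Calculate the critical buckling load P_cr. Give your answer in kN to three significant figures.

d_o = 154 mm, d_i = 132 mm
I = π(d_o⁴ − d_i⁴)/64 = π(154⁴ − 132.0⁴)/64 = 1.271×10^7 mm⁴
I = 1.271×10^7 mm⁴ = 1.271×10^-5 m⁴
Effective length L_e = K·L = 2 × 6.13 = 12.26 m
P_cr = π²EI / L_e² = π² × 204×10⁹ × 1.271×10^-5 / 12.26² = 1.702×10^5 N

P_cr ≈ 170 kN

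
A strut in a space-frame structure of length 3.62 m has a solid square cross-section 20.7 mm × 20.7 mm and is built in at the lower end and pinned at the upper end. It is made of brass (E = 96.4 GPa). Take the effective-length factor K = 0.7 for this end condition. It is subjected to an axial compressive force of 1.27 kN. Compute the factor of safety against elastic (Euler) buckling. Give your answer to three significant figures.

n ≈ 1.79

I = a⁴/12 = 20.7⁴/12 = 1.530×10^4 mm⁴
I = 1.530×10^4 mm⁴ = 1.530×10^-8 m⁴
Effective length L_e = K·L = 0.7 × 3.62 = 2.534 m
P_cr = π²EI / L_e² = π² × 96.4×10⁹ × 1.530×10^-8 / 2.534² = 2.267×10^3 N
Factor of safety n = P_cr / P = 2.2671 / 1.27 = 1.79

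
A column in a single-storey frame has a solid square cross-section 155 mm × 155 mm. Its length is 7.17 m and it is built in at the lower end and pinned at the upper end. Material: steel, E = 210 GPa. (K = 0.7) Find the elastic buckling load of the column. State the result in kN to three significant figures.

I = a⁴/12 = 155⁴/12 = 4.810×10^7 mm⁴
I = 4.810×10^7 mm⁴ = 4.810×10^-5 m⁴
Effective length L_e = K·L = 0.7 × 7.17 = 5.019 m
P_cr = π²EI / L_e² = π² × 210×10⁹ × 4.810×10^-5 / 5.019² = 3.958×10^6 N

P_cr ≈ 3960 kN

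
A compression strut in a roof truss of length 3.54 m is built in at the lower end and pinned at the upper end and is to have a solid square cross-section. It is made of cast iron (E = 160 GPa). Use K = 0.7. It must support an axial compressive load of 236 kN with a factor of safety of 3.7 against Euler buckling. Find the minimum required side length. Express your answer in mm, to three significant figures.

Required P_cr = n·P = 3.7 × 236 = 873.2 kN
L_e = K·L = 0.7 × 3.54 = 2.478 m
Required I = P_cr·L_e²/(π²E) = 8.732×10^5 × 2.478² / (π² × 1.60×10^11) = 3.395×10^-6 m⁴
I_req = 3.395×10^6 mm⁴
Solid square: I = a⁴/12  ⇒  a = (12I)^(1/4) = (12×3.395×10^6)^(1/4) = 79.9 mm

a ≈ 79.9 mm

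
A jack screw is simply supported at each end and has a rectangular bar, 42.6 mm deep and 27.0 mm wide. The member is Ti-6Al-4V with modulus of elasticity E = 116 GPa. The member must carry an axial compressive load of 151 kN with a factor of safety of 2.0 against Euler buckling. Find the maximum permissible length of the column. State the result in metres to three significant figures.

L_max ≈ 0.515 m

Buckling occurs about the weak axis: I_min = h·b³/12 with b = 27.0 mm (the shorter side).
I_min = 42.6×27.0³/12 = 6.987×10^4 mm⁴
I = 6.987×10^-8 m⁴
Required critical load P_cr = n·P = 2.0 × 151 = 302.0 kN = 3.020×10^5 N
From P_cr = π²EI/(K·L)²:  L = (1/K)·√(π²EI/P_cr) = (1/1)·√(π²×1.16×10^11×6.987×10^-8/3.020×10^5)
L = 0.515 m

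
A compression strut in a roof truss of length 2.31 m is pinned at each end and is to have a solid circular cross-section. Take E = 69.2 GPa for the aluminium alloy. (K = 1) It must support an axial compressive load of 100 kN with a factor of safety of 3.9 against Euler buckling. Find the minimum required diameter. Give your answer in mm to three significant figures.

d ≈ 88.8 mm

Required P_cr = n·P = 3.9 × 100 = 390.0 kN
L_e = K·L = 1 × 2.31 = 2.310 m
Required I = P_cr·L_e²/(π²E) = 3.900×10^5 × 2.310² / (π² × 6.92×10^10) = 3.047×10^-6 m⁴
I_req = 3.047×10^6 mm⁴
Solid circle: I = πd⁴/64  ⇒  d = (64I/π)^(1/4) = (64×3.047×10^6/π)^(1/4) = 88.8 mm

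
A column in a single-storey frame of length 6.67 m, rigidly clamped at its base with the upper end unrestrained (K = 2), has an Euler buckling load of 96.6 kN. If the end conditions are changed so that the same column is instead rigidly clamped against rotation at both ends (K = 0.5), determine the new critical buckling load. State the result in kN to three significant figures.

P_cr ≈ 1550 kN

P_cr ∝ 1/K², so P_cr,new = P_cr,old × (K_old/K_new)² = 96.6 × (2/0.5)²
= 96.6 × 16.00 = 1550 kN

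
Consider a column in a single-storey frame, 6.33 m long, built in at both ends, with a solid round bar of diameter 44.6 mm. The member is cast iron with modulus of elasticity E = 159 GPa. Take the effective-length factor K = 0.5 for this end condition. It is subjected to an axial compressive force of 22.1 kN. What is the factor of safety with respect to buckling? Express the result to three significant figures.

n ≈ 1.38

I = πd⁴/64 = π×44.6⁴/64 = 1.942×10^5 mm⁴
I = 1.942×10^5 mm⁴ = 1.942×10^-7 m⁴
Effective length L_e = K·L = 0.5 × 6.33 = 3.165 m
P_cr = π²EI / L_e² = π² × 159×10⁹ × 1.942×10^-7 / 3.165² = 3.043×10^4 N
Factor of safety n = P_cr / P = 30.427 / 22.1 = 1.38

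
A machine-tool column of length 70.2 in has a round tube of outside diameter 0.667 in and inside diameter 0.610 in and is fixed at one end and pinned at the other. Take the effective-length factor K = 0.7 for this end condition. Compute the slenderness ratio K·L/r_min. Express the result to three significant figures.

d_o = 0.667 in, d_i = 0.610 in
I = π(d_o⁴ − d_i⁴)/64 = π(0.667⁴ − 0.6100⁴)/64 = 2.919×10^-3 in⁴
A = 5.717×10^-2 in²;  r_min = √(I/A) = √(2.919×10^-3/5.717×10^-2) = 0.2260 in
L_e = K·L = 0.7 × 70.2 = 49.14 in
λ = L_e / r_min = 49.140 / 0.2260 = 217

λ ≈ 217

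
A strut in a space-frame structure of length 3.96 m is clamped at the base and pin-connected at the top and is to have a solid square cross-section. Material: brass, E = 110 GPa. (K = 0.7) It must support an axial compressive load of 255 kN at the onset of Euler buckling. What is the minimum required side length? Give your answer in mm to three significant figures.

L_e = K·L = 0.7 × 3.96 = 2.772 m
Required I = P_cr·L_e²/(π²E) = 2.550×10^5 × 2.772² / (π² × 1.10×10^11) = 1.805×10^-6 m⁴
I_req = 1.805×10^6 mm⁴
Solid square: I = a⁴/12  ⇒  a = (12I)^(1/4) = (12×1.805×10^6)^(1/4) = 68.2 mm

a ≈ 68.2 mm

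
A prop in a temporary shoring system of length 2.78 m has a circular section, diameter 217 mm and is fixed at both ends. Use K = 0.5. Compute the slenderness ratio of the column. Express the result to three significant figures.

λ ≈ 25.6

For a solid circle r = d/4 = 217/4 = 54.25 mm
L_e = K·L = 0.5 × 2.78 m = 1.390 m = 1390.0 mm
λ = L_e / r_min = 1390.0 / 54.25 = 25.6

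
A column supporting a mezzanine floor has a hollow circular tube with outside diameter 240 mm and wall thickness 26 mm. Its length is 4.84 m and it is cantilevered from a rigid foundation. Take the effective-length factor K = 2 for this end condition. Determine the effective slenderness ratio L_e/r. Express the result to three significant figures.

Inner diameter d_i = 240 − 2×26 = 188.0 mm
I = π(d_o⁴ − d_i⁴)/64 = π(240⁴ − 188.0⁴)/64 = 1.015×10^8 mm⁴
A = 1.748×10^4 mm²;  r_min = √(I/A) = √(1.015×10^8/1.748×10^4) = 76.22 mm
L_e = K·L = 2 × 4.84 m = 9.680 m = 9680.0 mm
λ = L_e / r_min = 9680.0 / 76.22 = 127

λ ≈ 127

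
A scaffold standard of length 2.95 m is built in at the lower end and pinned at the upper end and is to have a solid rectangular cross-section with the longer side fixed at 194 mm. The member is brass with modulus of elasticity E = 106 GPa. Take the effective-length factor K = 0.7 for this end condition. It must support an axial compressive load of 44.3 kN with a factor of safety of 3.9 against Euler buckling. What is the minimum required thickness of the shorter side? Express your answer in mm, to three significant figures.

Required P_cr = n·P = 3.9 × 44.3 = 172.8 kN
L_e = K·L = 0.7 × 2.95 = 2.065 m
Required I = P_cr·L_e²/(π²E) = 1.728×10^5 × 2.065² / (π² × 1.06×10^11) = 7.042×10^-7 m⁴
I_req = 7.042×10^5 mm⁴
Rectangle, weak axis: I_min = h·b³/12 with h = 194 mm fixed  ⇒  b = (12I/h)^(1/3) = 35.2 mm

b ≈ 35.2 mm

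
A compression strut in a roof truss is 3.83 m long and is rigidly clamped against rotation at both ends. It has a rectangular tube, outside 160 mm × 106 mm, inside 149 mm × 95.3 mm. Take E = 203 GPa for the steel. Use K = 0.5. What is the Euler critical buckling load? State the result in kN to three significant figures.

Weak-axis I_min = (h_o·b_o³ − h_i·b_i³)/12 with b_o = 106, b_i = 95.30 mm (shorter outer/inner sides).
I_min = (160×106³ − 149.0×95.30³)/12 = 5.133×10^6 mm⁴
I = 5.133×10^6 mm⁴ = 5.133×10^-6 m⁴
Effective length L_e = K·L = 0.5 × 3.83 = 1.915 m
P_cr = π²EI / L_e² = π² × 203×10⁹ × 5.133×10^-6 / 1.915² = 2.804×10^6 N

P_cr ≈ 2800 kN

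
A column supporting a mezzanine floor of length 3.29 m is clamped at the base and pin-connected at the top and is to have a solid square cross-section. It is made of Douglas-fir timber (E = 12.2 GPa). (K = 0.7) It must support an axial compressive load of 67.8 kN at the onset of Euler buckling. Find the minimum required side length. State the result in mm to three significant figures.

L_e = K·L = 0.7 × 3.29 = 2.303 m
Required I = P_cr·L_e²/(π²E) = 6.780×10^4 × 2.303² / (π² × 1.22×10^10) = 2.986×10^-6 m⁴
I_req = 2.986×10^6 mm⁴
Solid square: I = a⁴/12  ⇒  a = (12I)^(1/4) = (12×2.986×10^6)^(1/4) = 77.4 mm

a ≈ 77.4 mm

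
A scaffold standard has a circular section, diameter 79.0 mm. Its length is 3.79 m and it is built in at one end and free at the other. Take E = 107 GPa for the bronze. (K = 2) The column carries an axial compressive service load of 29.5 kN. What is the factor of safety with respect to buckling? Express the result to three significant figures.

n ≈ 1.19

I = πd⁴/64 = π×79.0⁴/64 = 1.912×10^6 mm⁴
I = 1.912×10^6 mm⁴ = 1.912×10^-6 m⁴
Effective length L_e = K·L = 2 × 3.79 = 7.580 m
P_cr = π²EI / L_e² = π² × 107×10⁹ × 1.912×10^-6 / 7.580² = 3.514×10^4 N
Factor of safety n = P_cr / P = 35.142 / 29.5 = 1.19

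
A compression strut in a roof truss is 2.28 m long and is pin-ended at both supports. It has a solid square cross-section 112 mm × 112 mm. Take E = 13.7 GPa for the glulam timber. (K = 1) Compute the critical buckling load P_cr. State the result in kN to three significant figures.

I = a⁴/12 = 112⁴/12 = 1.311×10^7 mm⁴
I = 1.311×10^7 mm⁴ = 1.311×10^-5 m⁴
Effective length L_e = K·L = 1 × 2.28 = 2.280 m
P_cr = π²EI / L_e² = π² × 13.7×10⁹ × 1.311×10^-5 / 2.280² = 3.411×10^5 N

P_cr ≈ 341 kN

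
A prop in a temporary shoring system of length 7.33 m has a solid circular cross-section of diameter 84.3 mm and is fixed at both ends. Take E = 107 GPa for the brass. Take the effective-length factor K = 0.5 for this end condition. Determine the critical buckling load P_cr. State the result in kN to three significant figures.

I = πd⁴/64 = π×84.3⁴/64 = 2.479×10^6 mm⁴
I = 2.479×10^6 mm⁴ = 2.479×10^-6 m⁴
Effective length L_e = K·L = 0.5 × 7.33 = 3.665 m
P_cr = π²EI / L_e² = π² × 107×10⁹ × 2.479×10^-6 / 3.665² = 1.949×10^5 N

P_cr ≈ 195 kN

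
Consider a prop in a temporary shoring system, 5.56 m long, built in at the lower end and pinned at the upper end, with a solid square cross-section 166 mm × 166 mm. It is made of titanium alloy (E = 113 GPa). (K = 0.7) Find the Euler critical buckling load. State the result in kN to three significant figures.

P_cr ≈ 4660 kN

I = a⁴/12 = 166⁴/12 = 6.328×10^7 mm⁴
I = 6.328×10^7 mm⁴ = 6.328×10^-5 m⁴
Effective length L_e = K·L = 0.7 × 5.56 = 3.892 m
P_cr = π²EI / L_e² = π² × 113×10⁹ × 6.328×10^-5 / 3.892² = 4.659×10^6 N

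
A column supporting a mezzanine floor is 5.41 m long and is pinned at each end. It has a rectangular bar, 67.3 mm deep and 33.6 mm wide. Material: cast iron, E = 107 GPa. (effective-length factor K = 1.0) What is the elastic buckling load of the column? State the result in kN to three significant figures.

Buckling occurs about the weak axis: I_min = h·b³/12 with b = 33.6 mm (the shorter side).
I_min = 67.3×33.6³/12 = 2.127×10^5 mm⁴
I = 2.127×10^5 mm⁴ = 2.127×10^-7 m⁴
Effective length L_e = K·L = 1 × 5.41 = 5.410 m
P_cr = π²EI / L_e² = π² × 107×10⁹ × 2.127×10^-7 / 5.410² = 7.676×10^3 N

P_cr ≈ 7.68 kN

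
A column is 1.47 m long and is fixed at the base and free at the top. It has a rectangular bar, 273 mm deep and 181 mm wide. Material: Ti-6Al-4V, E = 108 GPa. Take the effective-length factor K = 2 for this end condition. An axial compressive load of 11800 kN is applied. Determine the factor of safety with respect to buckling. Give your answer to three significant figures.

n ≈ 1.41

Buckling occurs about the weak axis: I_min = h·b³/12 with b = 181 mm (the shorter side).
I_min = 273×181³/12 = 1.349×10^8 mm⁴
I = 1.349×10^8 mm⁴ = 1.349×10^-4 m⁴
Effective length L_e = K·L = 2 × 1.47 = 2.940 m
P_cr = π²EI / L_e² = π² × 108×10⁹ × 1.349×10^-4 / 2.940² = 1.664×10^7 N
Factor of safety n = P_cr / P = 16636 / 11800 = 1.41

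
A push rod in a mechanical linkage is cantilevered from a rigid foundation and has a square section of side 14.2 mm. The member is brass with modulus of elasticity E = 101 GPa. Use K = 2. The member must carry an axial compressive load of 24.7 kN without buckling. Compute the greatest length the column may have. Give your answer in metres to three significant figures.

L_max ≈ 0.185 m

I = a⁴/12 = 14.2⁴/12 = 3.388×10^3 mm⁴
I = 3.388×10^-9 m⁴
At the buckling limit P_cr = P = 2.470×10^4 N
From P_cr = π²EI/(K·L)²:  L = (1/K)·√(π²EI/P_cr) = (1/2)·√(π²×1.01×10^11×3.388×10^-9/2.470×10^4)
L = 0.185 m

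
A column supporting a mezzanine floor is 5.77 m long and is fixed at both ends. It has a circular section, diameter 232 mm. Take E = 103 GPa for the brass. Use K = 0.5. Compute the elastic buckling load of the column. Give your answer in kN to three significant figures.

I = πd⁴/64 = π×232⁴/64 = 1.422×10^8 mm⁴
I = 1.422×10^8 mm⁴ = 1.422×10^-4 m⁴
Effective length L_e = K·L = 0.5 × 5.77 = 2.885 m
P_cr = π²EI / L_e² = π² × 103×10⁹ × 1.422×10^-4 / 2.885² = 1.737×10^7 N

P_cr ≈ 17400 kN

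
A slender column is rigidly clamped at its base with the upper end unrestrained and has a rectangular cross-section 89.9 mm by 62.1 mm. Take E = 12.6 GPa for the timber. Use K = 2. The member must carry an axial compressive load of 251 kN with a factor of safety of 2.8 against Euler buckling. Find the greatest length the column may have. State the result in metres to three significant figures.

L_max ≈ 0.282 m

Buckling occurs about the weak axis: I_min = h·b³/12 with b = 62.1 mm (the shorter side).
I_min = 89.9×62.1³/12 = 1.794×10^6 mm⁴
I = 1.794×10^-6 m⁴
Required critical load P_cr = n·P = 2.8 × 251 = 702.8 kN = 7.028×10^5 N
From P_cr = π²EI/(K·L)²:  L = (1/K)·√(π²EI/P_cr) = (1/2)·√(π²×1.26×10^10×1.794×10^-6/7.028×10^5)
L = 0.282 m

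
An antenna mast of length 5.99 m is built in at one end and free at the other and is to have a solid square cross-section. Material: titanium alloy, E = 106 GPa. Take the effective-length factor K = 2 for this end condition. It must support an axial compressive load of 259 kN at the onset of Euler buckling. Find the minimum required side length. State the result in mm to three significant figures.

a ≈ 144 mm

L_e = K·L = 2 × 5.99 = 11.98 m
Required I = P_cr·L_e²/(π²E) = 2.590×10^5 × 11.98² / (π² × 1.06×10^11) = 3.553×10^-5 m⁴
I_req = 3.553×10^7 mm⁴
Solid square: I = a⁴/12  ⇒  a = (12I)^(1/4) = (12×3.553×10^7)^(1/4) = 144 mm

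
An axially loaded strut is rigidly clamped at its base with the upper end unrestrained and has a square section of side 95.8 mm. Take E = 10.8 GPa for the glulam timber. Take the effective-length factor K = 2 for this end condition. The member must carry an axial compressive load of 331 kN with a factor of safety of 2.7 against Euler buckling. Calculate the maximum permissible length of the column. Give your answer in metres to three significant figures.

I = a⁴/12 = 95.8⁴/12 = 7.019×10^6 mm⁴
I = 7.019×10^-6 m⁴
Required critical load P_cr = n·P = 2.7 × 331 = 893.7 kN = 8.937×10^5 N
From P_cr = π²EI/(K·L)²:  L = (1/K)·√(π²EI/P_cr) = (1/2)·√(π²×1.08×10^10×7.019×10^-6/8.937×10^5)
L = 0.457 m

L_max ≈ 0.457 m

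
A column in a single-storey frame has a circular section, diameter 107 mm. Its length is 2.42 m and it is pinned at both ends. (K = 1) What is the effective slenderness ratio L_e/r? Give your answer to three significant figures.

λ ≈ 90.5

For a solid circle r = d/4 = 107/4 = 26.75 mm
L_e = K·L = 1 × 2.42 m = 2.420 m = 2420.0 mm
λ = L_e / r_min = 2420.0 / 26.75 = 90.5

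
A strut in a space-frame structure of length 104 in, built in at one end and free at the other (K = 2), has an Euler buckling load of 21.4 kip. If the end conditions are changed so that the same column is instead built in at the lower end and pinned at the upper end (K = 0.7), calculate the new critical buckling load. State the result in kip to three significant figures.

P_cr ≈ 175 kip

P_cr ∝ 1/K², so P_cr,new = P_cr,old × (K_old/K_new)² = 21.4 × (2/0.7)²
= 21.4 × 8.163 = 175 kip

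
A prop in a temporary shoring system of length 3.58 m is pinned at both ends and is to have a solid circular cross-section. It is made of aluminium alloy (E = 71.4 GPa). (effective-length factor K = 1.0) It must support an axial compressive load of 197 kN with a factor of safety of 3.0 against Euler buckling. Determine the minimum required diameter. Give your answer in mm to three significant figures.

Required P_cr = n·P = 3.0 × 197 = 591.0 kN
L_e = K·L = 1 × 3.58 = 3.580 m
Required I = P_cr·L_e²/(π²E) = 5.910×10^5 × 3.580² / (π² × 7.14×10^10) = 1.075×10^-5 m⁴
I_req = 1.075×10^7 mm⁴
Solid circle: I = πd⁴/64  ⇒  d = (64I/π)^(1/4) = (64×1.075×10^7/π)^(1/4) = 122 mm

d ≈ 122 mm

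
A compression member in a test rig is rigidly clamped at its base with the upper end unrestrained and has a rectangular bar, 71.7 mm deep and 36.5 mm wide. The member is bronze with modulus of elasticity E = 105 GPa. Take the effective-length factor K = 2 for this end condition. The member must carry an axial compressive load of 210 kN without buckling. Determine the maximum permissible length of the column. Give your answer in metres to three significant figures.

Buckling occurs about the weak axis: I_min = h·b³/12 with b = 36.5 mm (the shorter side).
I_min = 71.7×36.5³/12 = 2.905×10^5 mm⁴
I = 2.905×10^-7 m⁴
At the buckling limit P_cr = P = 2.100×10^5 N
From P_cr = π²EI/(K·L)²:  L = (1/K)·√(π²EI/P_cr) = (1/2)·√(π²×1.05×10^11×2.905×10^-7/2.100×10^5)
L = 0.599 m

L_max ≈ 0.599 m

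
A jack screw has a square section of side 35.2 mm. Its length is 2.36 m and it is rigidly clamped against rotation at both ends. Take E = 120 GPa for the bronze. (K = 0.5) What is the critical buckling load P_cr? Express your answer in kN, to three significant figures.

P_cr ≈ 109 kN

I = a⁴/12 = 35.2⁴/12 = 1.279×10^5 mm⁴
I = 1.279×10^5 mm⁴ = 1.279×10^-7 m⁴
Effective length L_e = K·L = 0.5 × 2.36 = 1.180 m
P_cr = π²EI / L_e² = π² × 120×10⁹ × 1.279×10^-7 / 1.180² = 1.088×10^5 N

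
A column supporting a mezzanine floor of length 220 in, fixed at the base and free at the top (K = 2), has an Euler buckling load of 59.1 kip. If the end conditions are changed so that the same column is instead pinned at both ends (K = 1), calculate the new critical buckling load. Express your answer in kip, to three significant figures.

P_cr ∝ 1/K², so P_cr,new = P_cr,old × (K_old/K_new)² = 59.1 × (2/1)²
= 59.1 × 4.000 = 236 kip

P_cr ≈ 236 kip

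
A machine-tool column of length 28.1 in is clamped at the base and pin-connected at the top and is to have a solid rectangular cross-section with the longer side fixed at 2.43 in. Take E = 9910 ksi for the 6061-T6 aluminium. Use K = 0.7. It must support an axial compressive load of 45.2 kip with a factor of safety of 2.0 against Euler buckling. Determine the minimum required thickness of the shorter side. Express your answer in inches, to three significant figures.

b ≈ 1.21 in

Required P_cr = n·P = 2.0 × 45.2 = 90.40 kip
L_e = K·L = 0.7 × 28.1 = 19.67 in
Required I = P_cr·L_e²/(π²E) = 9.040×10^4 × 19.67² / (π² × 9.91×10^6) = 0.3576 in⁴
Rectangle, weak axis: I_min = h·b³/12 with h = 2.43 in fixed  ⇒  b = (12I/h)^(1/3) = 1.21 in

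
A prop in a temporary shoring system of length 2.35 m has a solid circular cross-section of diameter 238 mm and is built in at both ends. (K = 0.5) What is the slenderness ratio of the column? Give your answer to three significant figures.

λ ≈ 19.7

I = πd⁴/64 = π×238⁴/64 = 1.575×10^8 mm⁴
A = 4.449×10^4 mm²;  r_min = √(I/A) = √(1.575×10^8/4.449×10^4) = 59.50 mm
L_e = K·L = 0.5 × 2.35 m = 1.175 m = 1175.0 mm
λ = L_e / r_min = 1175.0 / 59.50 = 19.7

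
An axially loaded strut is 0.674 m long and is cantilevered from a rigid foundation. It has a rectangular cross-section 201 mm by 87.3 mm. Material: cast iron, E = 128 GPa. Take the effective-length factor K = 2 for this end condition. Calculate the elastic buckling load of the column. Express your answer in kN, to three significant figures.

Buckling occurs about the weak axis: I_min = h·b³/12 with b = 87.3 mm (the shorter side).
I_min = 201×87.3³/12 = 1.114×10^7 mm⁴
I = 1.114×10^7 mm⁴ = 1.114×10^-5 m⁴
Effective length L_e = K·L = 2 × 0.674 = 1.348 m
P_cr = π²EI / L_e² = π² × 128×10⁹ × 1.114×10^-5 / 1.348² = 7.748×10^6 N

P_cr ≈ 7750 kN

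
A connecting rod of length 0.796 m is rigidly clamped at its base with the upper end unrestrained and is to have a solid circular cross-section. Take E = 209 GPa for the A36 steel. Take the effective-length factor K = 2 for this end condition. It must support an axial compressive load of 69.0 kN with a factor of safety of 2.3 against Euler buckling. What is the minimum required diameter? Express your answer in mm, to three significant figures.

Required P_cr = n·P = 2.3 × 69.0 = 158.7 kN
L_e = K·L = 2 × 0.796 = 1.592 m
Required I = P_cr·L_e²/(π²E) = 1.587×10^5 × 1.592² / (π² × 2.09×10^11) = 1.950×10^-7 m⁴
I_req = 1.950×10^5 mm⁴
Solid circle: I = πd⁴/64  ⇒  d = (64I/π)^(1/4) = (64×1.950×10^5/π)^(1/4) = 44.6 mm

d ≈ 44.6 mm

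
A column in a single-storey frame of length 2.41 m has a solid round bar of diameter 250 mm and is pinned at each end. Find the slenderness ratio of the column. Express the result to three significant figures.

λ ≈ 38.6

I = πd⁴/64 = π×250⁴/64 = 1.917×10^8 mm⁴
A = 4.909×10^4 mm²;  r_min = √(I/A) = √(1.917×10^8/4.909×10^4) = 62.50 mm
L_e = K·L = 1 × 2.41 m = 2.410 m = 2410.0 mm
λ = L_e / r_min = 2410.0 / 62.50 = 38.6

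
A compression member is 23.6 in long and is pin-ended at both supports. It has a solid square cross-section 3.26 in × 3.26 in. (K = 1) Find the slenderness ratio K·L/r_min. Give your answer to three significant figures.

λ ≈ 25.1

For a square r = a/√12 = 3.26/√12 = 0.9411 in
L_e = K·L = 1 × 23.6 = 23.60 in
λ = L_e / r_min = 23.600 / 0.9411 = 25.1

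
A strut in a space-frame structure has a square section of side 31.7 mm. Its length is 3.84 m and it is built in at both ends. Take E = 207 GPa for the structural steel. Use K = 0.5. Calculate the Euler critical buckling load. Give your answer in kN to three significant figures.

I = a⁴/12 = 31.7⁴/12 = 8.415×10^4 mm⁴
I = 8.415×10^4 mm⁴ = 8.415×10^-8 m⁴
Effective length L_e = K·L = 0.5 × 3.84 = 1.920 m
P_cr = π²EI / L_e² = π² × 207×10⁹ × 8.415×10^-8 / 1.920² = 4.664×10^4 N

P_cr ≈ 46.6 kN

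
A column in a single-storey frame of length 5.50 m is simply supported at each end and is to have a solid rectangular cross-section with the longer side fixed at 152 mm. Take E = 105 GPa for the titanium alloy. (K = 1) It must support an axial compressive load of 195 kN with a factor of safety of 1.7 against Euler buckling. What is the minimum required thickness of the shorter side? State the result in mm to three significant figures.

Required P_cr = n·P = 1.7 × 195 = 331.5 kN
L_e = K·L = 1 × 5.50 = 5.500 m
Required I = P_cr·L_e²/(π²E) = 3.315×10^5 × 5.500² / (π² × 1.05×10^11) = 9.677×10^-6 m⁴
I_req = 9.677×10^6 mm⁴
Rectangle, weak axis: I_min = h·b³/12 with h = 152 mm fixed  ⇒  b = (12I/h)^(1/3) = 91.4 mm

b ≈ 91.4 mm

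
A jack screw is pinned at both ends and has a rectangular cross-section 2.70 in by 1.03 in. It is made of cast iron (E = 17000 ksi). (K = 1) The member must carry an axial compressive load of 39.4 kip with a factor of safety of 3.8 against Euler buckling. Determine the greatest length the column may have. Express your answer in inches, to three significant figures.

L_max ≈ 16.6 in

Buckling occurs about the weak axis: I_min = h·b³/12 with b = 1.03 in (the shorter side).
I_min = 2.70×1.03³/12 = 0.2459 in⁴
Required critical load P_cr = n·P = 3.8 × 39.4 = 149.7 kip = 1.497×10^5 lb
From P_cr = π²EI/(K·L)²:  L = (1/K)·√(π²EI/P_cr) = (1/1)·√(π²×1.70×10^7×0.2459/1.497×10^5)
L = 16.6 in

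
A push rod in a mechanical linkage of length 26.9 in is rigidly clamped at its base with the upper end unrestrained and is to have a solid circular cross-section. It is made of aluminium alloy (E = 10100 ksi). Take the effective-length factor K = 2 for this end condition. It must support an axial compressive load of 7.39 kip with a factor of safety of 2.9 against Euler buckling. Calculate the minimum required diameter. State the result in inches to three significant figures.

d ≈ 1.89 in

Required P_cr = n·P = 2.9 × 7.39 = 21.43 kip
L_e = K·L = 2 × 26.9 = 53.80 in
Required I = P_cr·L_e²/(π²E) = 2.143×10^4 × 53.80² / (π² × 1.01×10^7) = 0.6223 in⁴
Solid circle: I = πd⁴/64  ⇒  d = (64I/π)^(1/4) = (64×0.6223/π)^(1/4) = 1.89 in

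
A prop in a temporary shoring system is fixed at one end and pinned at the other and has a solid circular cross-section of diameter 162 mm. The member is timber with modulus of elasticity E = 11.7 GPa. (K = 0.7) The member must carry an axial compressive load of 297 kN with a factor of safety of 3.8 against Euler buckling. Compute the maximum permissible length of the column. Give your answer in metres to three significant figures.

L_max ≈ 2.66 m

I = πd⁴/64 = π×162⁴/64 = 3.381×10^7 mm⁴
I = 3.381×10^-5 m⁴
Required critical load P_cr = n·P = 3.8 × 297 = 1129 kN = 1.129×10^6 N
From P_cr = π²EI/(K·L)²:  L = (1/K)·√(π²EI/P_cr) = (1/0.7)·√(π²×1.17×10^10×3.381×10^-5/1.129×10^6)
L = 2.66 m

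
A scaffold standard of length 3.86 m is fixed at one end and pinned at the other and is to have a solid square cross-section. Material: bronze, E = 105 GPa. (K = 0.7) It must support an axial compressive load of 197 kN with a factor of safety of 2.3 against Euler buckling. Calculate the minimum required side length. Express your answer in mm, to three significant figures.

a ≈ 78.7 mm

Required P_cr = n·P = 2.3 × 197 = 453.1 kN
L_e = K·L = 0.7 × 3.86 = 2.702 m
Required I = P_cr·L_e²/(π²E) = 4.531×10^5 × 2.702² / (π² × 1.05×10^11) = 3.192×10^-6 m⁴
I_req = 3.192×10^6 mm⁴
Solid square: I = a⁴/12  ⇒  a = (12I)^(1/4) = (12×3.192×10^6)^(1/4) = 78.7 mm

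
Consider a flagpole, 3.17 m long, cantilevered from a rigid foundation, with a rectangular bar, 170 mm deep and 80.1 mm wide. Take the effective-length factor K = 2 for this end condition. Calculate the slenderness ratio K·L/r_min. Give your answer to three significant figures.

For a rectangle r_min = b/√12 = 80.1/√12 = 23.12 mm
L_e = K·L = 2 × 3.17 m = 6.340 m = 6340.0 mm
λ = L_e / r_min = 6340.0 / 23.12 = 274

λ ≈ 274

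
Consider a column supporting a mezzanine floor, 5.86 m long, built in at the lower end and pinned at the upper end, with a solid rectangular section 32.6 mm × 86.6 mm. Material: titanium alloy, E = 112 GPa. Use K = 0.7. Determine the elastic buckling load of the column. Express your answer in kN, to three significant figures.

P_cr ≈ 16.4 kN

Buckling occurs about the weak axis: I_min = h·b³/12 with b = 32.6 mm (the shorter side).
I_min = 86.6×32.6³/12 = 2.500×10^5 mm⁴
I = 2.500×10^5 mm⁴ = 2.500×10^-7 m⁴
Effective length L_e = K·L = 0.7 × 5.86 = 4.102 m
P_cr = π²EI / L_e² = π² × 112×10⁹ × 2.500×10^-7 / 4.102² = 1.643×10^4 N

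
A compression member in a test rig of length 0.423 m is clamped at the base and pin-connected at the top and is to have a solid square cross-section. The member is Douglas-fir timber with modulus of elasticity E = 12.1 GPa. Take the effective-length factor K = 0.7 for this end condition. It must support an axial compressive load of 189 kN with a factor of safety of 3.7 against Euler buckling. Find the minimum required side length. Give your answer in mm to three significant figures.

Required P_cr = n·P = 3.7 × 189 = 699.3 kN
L_e = K·L = 0.7 × 0.423 = 0.2961 m
Required I = P_cr·L_e²/(π²E) = 6.993×10^5 × 0.2961² / (π² × 1.21×10^10) = 5.134×10^-7 m⁴
I_req = 5.134×10^5 mm⁴
Solid square: I = a⁴/12  ⇒  a = (12I)^(1/4) = (12×5.134×10^5)^(1/4) = 49.8 mm

a ≈ 49.8 mm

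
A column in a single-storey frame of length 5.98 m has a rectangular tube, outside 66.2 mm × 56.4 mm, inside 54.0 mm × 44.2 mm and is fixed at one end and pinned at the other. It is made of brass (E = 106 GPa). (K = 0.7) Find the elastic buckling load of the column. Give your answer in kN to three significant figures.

P_cr ≈ 35.9 kN

Weak-axis I_min = (h_o·b_o³ − h_i·b_i³)/12 with b_o = 56.4, b_i = 44.20 mm (shorter outer/inner sides).
I_min = (66.2×56.4³ − 54.00×44.20³)/12 = 6.011×10^5 mm⁴
I = 6.011×10^5 mm⁴ = 6.011×10^-7 m⁴
Effective length L_e = K·L = 0.7 × 5.98 = 4.186 m
P_cr = π²EI / L_e² = π² × 106×10⁹ × 6.011×10^-7 / 4.186² = 3.589×10^4 N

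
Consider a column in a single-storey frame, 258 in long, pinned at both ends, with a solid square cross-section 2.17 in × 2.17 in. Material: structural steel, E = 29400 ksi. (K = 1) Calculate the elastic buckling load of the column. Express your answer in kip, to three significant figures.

I = a⁴/12 = 2.17⁴/12 = 1.848 in⁴
Effective length L_e = K·L = 1 × 258 = 258.0 in
P_cr = π²EI / L_e² = π² × 29400×10³ × 1.848 / 258.0² = 8.055×10^3 lb

P_cr ≈ 8.05 kip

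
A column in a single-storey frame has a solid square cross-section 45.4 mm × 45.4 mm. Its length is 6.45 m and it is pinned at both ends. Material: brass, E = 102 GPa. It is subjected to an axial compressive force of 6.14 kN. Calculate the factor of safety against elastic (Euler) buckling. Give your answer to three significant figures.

n ≈ 1.40

I = a⁴/12 = 45.4⁴/12 = 3.540×10^5 mm⁴
I = 3.540×10^5 mm⁴ = 3.540×10^-7 m⁴
Effective length L_e = K·L = 1 × 6.45 = 6.450 m
P_cr = π²EI / L_e² = π² × 102×10⁹ × 3.540×10^-7 / 6.450² = 8.567×10^3 N
Factor of safety n = P_cr / P = 8.5669 / 6.14 = 1.40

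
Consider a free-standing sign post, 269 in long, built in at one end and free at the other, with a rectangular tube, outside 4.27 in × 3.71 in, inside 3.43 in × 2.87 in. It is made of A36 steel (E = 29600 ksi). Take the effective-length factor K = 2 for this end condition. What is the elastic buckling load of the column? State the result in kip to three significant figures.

P_cr ≈ 11.5 kip

Weak-axis I_min = (h_o·b_o³ − h_i·b_i³)/12 with b_o = 3.71, b_i = 2.870 in (shorter outer/inner sides).
I_min = (4.27×3.71³ − 3.430×2.870³)/12 = 11.41 in⁴
Effective length L_e = K·L = 2 × 269 = 538.0 in
P_cr = π²EI / L_e² = π² × 29600×10³ × 11.41 / 538.0² = 1.152×10^4 lb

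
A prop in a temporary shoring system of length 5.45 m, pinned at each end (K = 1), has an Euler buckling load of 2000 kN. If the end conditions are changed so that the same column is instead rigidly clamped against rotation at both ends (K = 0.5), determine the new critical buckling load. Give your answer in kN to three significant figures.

P_cr ∝ 1/K², so P_cr,new = P_cr,old × (K_old/K_new)² = 2000 × (1/0.5)²
= 2000 × 4.000 = 8000 kN

P_cr ≈ 8000 kN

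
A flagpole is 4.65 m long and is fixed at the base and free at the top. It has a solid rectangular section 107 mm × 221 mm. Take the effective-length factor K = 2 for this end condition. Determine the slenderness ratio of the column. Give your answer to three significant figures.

λ ≈ 301

For a rectangle r_min = b/√12 = 107/√12 = 30.89 mm
L_e = K·L = 2 × 4.65 m = 9.300 m = 9300.0 mm
λ = L_e / r_min = 9300.0 / 30.89 = 301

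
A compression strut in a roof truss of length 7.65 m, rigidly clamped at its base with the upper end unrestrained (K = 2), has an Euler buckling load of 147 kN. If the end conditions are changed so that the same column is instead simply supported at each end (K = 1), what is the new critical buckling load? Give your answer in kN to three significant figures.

P_cr ∝ 1/K², so P_cr,new = P_cr,old × (K_old/K_new)² = 147 × (2/1)²
= 147 × 4.000 = 588 kN

P_cr ≈ 588 kN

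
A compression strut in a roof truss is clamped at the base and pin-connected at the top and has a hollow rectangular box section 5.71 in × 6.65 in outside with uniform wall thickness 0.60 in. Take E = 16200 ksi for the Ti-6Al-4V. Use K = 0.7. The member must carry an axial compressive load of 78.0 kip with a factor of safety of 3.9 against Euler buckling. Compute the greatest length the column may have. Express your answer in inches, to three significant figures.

Inner dimensions: h_i = 6.65 − 2×0.60 = 5.450 in, b_i = 5.71 − 2×0.60 = 4.510 in
Weak-axis I_min = (h_o·b_o³ − h_i·b_i³)/12 with b_o = 5.71, b_i = 4.510 in (shorter outer/inner sides).
I_min = (6.65×5.71³ − 5.450×4.510³)/12 = 61.51 in⁴
Required critical load P_cr = n·P = 3.9 × 78.0 = 304.2 kip = 3.042×10^5 lb
From P_cr = π²EI/(K·L)²:  L = (1/K)·√(π²EI/P_cr) = (1/0.7)·√(π²×1.62×10^7×61.51/3.042×10^5)
L = 257 in

L_max ≈ 257 in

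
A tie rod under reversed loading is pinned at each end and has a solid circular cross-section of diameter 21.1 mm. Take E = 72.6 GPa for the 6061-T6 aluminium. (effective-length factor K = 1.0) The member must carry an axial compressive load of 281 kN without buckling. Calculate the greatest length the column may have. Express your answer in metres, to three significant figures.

I = πd⁴/64 = π×21.1⁴/64 = 9.730×10^3 mm⁴
I = 9.730×10^-9 m⁴
At the buckling limit P_cr = P = 2.810×10^5 N
From P_cr = π²EI/(K·L)²:  L = (1/K)·√(π²EI/P_cr) = (1/1)·√(π²×7.26×10^10×9.730×10^-9/2.810×10^5)
L = 0.158 m

L_max ≈ 0.158 m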